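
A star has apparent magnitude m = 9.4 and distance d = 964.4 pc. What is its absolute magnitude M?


M = m - 5*log10(d) + 5 = 9.4 - 5*log10(964.4) + 5 = -0.5213

-0.5213


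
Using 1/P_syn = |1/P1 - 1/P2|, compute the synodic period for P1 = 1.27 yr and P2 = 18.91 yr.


1/P_syn = |1/P1 - 1/P2| = |1/1.27 - 1/18.91| => P_syn = 1.3614

1.3614 years


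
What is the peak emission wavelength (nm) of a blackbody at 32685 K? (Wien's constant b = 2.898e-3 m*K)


lam_max = b / T = 2.898e-3 / 32685 = 8.866e-08 m = 88.6645 nm

88.6645 nm


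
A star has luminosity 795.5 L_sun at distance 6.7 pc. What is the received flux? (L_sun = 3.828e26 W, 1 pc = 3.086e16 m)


F = L / (4*pi*d^2) = 3.045e+29 / (4*pi*(2.068e+17)^2) = 5.668e-07

5.668e-07 W/m^2


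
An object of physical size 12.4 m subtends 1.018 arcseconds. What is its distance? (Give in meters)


D = size / theta_rad, theta_rad = 1.018 * pi/(180*3600) = 4.935e-06, D = 2.512e+06

2.512e+06 m


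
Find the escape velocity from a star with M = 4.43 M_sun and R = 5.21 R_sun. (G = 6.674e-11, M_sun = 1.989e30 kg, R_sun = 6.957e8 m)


M = 4.43 * 1.989e30 kg = 8.81127e+30 kg; R = 5.21 * 6.957e8 m = 3.624597e+09 m. v_esc = sqrt(2GM/R) = sqrt(2 * 6.674e-11 * 8.81127e+30 / 3.624597e+09) = 569636.0816

569636.0816 m/s


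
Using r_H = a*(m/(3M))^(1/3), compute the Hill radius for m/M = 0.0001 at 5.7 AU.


r_H = a * (m/3M)^(1/3) = 5.7 * (0.0001/3)^(1/3) = 0.1834

0.1834 AU


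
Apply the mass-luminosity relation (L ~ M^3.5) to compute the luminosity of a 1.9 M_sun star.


L/L_sun = (M/M_sun)^3.5 = 1.9^3.5 = 9.4545

9.4545 L_sun


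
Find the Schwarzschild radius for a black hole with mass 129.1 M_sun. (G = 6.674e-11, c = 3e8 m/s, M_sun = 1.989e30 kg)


M = 129.1 * 1.989e30 kg = 2.567799e+32 kg. rs = 2GM/c^2 = 2 * 6.674e-11 * 2.567799e+32 / (3e8)^2 = 380833.1228

380833.1228 m


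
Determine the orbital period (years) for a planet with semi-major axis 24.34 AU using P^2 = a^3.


P = a^(3/2) = 24.34^1.5 = 120.0828

120.0828 years


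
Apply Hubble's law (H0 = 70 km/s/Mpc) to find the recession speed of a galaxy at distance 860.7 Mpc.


v = H0 * d = 70 * 860.7 = 60249.0

60249.0 km/s


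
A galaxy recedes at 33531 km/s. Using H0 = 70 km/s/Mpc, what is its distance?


d = v / H0 = 33531 / 70 = 479.0143

479.0143 Mpc


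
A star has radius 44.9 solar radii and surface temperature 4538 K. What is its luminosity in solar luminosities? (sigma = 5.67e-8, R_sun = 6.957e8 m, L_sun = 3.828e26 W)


R = 44.9 * 6.957e8 m = 3.123693e+10 m. L = 4*pi*R^2*sigma*T^4 = 4*pi*(3.123693e+10)^2 * 5.67e-8 * 4538^4 = 2.948407979e+29 W. L/L_sun = 2.948407979e+29 / 3.828e26 = 770.2215

770.2215 L_sun


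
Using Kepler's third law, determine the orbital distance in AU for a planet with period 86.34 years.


a = P^(2/3) = 86.34^(2/3) = 19.5348

19.5348 AU


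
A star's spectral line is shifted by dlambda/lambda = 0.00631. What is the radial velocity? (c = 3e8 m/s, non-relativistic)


v = (dlambda/lambda) * c = 0.00631 * 3e8 = 1.893e+06

1.893e+06 m/s


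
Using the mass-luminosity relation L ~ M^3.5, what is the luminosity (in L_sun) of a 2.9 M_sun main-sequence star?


L/L_sun = (M/M_sun)^3.5 = 2.9^3.5 = 41.533

41.533 L_sun


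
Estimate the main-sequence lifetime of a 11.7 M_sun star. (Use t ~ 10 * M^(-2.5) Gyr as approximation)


t = 10 * M^(-2.5) = 10 * 11.7^(-2.5) = 0.0214

0.0214 Gyr


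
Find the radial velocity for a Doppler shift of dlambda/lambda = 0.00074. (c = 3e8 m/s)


v = (dlambda/lambda) * c = 0.00074 * 3e8 = 222000.0

222000.0 m/s


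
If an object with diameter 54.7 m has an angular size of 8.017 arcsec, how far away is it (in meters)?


D = size / theta_rad, theta_rad = 8.017 * pi/(180*3600) = 3.887e-05, D = 1.407e+06

1.407e+06 m


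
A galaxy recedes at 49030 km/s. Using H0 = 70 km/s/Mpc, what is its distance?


d = v / H0 = 49030 / 70 = 700.4286

700.4286 Mpc


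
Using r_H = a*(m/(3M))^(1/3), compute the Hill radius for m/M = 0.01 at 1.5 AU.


r_H = a * (m/3M)^(1/3) = 1.5 * (0.01/3)^(1/3) = 0.2241

0.2241 AU


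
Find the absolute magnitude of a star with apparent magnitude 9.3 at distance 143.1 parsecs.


M = m - 5*log10(d) + 5 = 9.3 - 5*log10(143.1) + 5 = 3.5218

3.5218


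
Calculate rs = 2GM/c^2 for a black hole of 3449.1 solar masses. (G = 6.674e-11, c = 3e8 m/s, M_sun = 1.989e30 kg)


M = 3449.1 * 1.989e30 kg = 6.8602599e+33 kg. rs = 2GM/c^2 = 2 * 6.674e-11 * 6.8602599e+33 / (3e8)^2 = 1.017e+07

1.017e+07 m


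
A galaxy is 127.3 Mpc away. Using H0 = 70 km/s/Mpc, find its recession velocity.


v = H0 * d = 70 * 127.3 = 8911.0

8911.0 km/s


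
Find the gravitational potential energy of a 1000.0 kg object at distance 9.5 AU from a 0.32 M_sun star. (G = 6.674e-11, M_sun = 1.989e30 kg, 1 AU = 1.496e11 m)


M = 0.32 * 1.989e30 kg = 6.3648e+29 kg; r = 9.5 AU * 1.496e11 m/AU = 1.4212e+12 m. U = -GM*m/r = -(6.674e-11 * 6.3648e+29 * 1000.0) / 1.4212e+12 = -2.989e+10

-2.989e+10 J


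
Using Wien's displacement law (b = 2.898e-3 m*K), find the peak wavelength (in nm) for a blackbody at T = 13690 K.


lam_max = b / T = 2.898e-3 / 13690 = 2.117e-07 m = 211.6874 nm

211.6874 nm


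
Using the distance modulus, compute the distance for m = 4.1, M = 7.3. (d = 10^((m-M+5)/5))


d = 10^((m - M + 5)/5) = 10^((4.1 - 7.3 + 5)/5) = 2.2909

2.2909 pc


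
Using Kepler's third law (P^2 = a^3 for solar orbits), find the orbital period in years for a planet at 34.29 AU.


P = a^(3/2) = 34.29^1.5 = 200.7942

200.7942 years


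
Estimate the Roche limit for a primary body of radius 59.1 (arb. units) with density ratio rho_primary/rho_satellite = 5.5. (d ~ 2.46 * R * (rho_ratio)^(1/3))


d_Roche = 2.46 * 59.1 * 5.5^(1/3) = 256.6316

256.6316


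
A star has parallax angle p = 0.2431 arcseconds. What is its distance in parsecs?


d = 1/p = 1/0.2431 = 4.1135

4.1135 pc


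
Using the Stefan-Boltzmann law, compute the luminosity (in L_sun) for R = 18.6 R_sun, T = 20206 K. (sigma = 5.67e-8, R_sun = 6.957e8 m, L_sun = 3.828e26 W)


R = 18.6 * 6.957e8 m = 1.294002e+10 m. L = 4*pi*R^2*sigma*T^4 = 4*pi*(1.294002e+10)^2 * 5.67e-8 * 20206^4 = 1.988768409e+31 W. L/L_sun = 1.988768409e+31 / 3.828e26 = 51953.1977

51953.1977 L_sun


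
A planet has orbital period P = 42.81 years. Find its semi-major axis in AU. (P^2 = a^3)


a = P^(2/3) = 42.81^(2/3) = 12.2376

12.2376 AU


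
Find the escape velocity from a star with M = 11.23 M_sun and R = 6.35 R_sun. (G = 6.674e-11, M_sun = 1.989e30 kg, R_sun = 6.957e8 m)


M = 11.23 * 1.989e30 kg = 2.233647e+31 kg; R = 6.35 * 6.957e8 m = 4.417695e+09 m. v_esc = sqrt(2GM/R) = sqrt(2 * 6.674e-11 * 2.233647e+31 / 4.417695e+09) = 821518.796

821518.796 m/s


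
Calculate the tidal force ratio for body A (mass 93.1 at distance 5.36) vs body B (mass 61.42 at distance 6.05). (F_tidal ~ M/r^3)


Ratio = (M1/r1^3) / (M2/r2^3) = (93.1/5.36^3) / (61.42/6.05^3) = 2.1798

2.1798


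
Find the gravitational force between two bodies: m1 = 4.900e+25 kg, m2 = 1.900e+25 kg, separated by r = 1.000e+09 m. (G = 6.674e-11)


F = G*m1*m2/r^2 = 6.674e-11 * 4.900e+25 * 1.900e+25 / (1.000e+09)^2 = 6.674e-11 * 9.310e+50 / 1.000e+18 = 6.213e+22

6.213e+22 N


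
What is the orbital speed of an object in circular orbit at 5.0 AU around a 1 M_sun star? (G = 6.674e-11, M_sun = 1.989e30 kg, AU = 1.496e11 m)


v = sqrt(GM/r) = sqrt(6.674e-11 * 1.989e+30 / 7.480e+11) = 13321.7014

13321.7014 m/s


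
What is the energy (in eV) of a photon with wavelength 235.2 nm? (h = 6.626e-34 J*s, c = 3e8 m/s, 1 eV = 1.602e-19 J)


E = hc/lambda = 6.626e-34 * 3e8 / 2.352e-07 = 8.452e-19 J = 5.2756 eV

5.2756 eV


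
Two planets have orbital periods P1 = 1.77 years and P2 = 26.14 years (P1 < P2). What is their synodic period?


1/P_syn = |1/P1 - 1/P2| = |1/1.77 - 1/26.14| => P_syn = 1.8986

1.8986 years


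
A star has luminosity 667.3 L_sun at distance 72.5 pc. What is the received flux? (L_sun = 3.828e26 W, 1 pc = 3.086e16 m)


F = L / (4*pi*d^2) = 2.554e+29 / (4*pi*(2.237e+18)^2) = 4.061e-09

4.061e-09 W/m^2


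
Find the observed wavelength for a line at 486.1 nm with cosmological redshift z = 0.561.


lam_obs = lam_emit * (1 + z) = 486.1 * (1 + 0.561) = 758.8021

758.8021 nm


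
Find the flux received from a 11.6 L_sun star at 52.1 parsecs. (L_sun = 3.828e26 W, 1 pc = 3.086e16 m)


F = L / (4*pi*d^2) = 4.440e+27 / (4*pi*(1.608e+18)^2) = 1.367e-10

1.367e-10 W/m^2


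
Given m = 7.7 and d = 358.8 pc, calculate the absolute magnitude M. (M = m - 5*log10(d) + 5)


M = m - 5*log10(d) + 5 = 7.7 - 5*log10(358.8) + 5 = -0.0743

-0.0743


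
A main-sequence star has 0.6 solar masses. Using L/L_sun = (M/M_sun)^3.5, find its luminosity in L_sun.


L/L_sun = (M/M_sun)^3.5 = 0.6^3.5 = 0.1673

0.1673 L_sun


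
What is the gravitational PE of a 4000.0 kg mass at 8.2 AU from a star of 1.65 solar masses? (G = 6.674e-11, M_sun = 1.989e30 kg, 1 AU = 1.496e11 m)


M = 1.65 * 1.989e30 kg = 3.28185e+30 kg; r = 8.2 AU * 1.496e11 m/AU = 1.22672e+12 m. U = -GM*m/r = -(6.674e-11 * 3.28185e+30 * 4000.0) / 1.22672e+12 = -7.142e+11

-7.142e+11 J


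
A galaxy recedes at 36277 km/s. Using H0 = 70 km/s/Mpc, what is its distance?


d = v / H0 = 36277 / 70 = 518.2429

518.2429 Mpc


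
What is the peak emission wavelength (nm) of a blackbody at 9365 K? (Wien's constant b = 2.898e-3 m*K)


lam_max = b / T = 2.898e-3 / 9365 = 3.095e-07 m = 309.4501 nm

309.4501 nm


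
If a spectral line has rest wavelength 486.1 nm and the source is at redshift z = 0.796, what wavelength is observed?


lam_obs = lam_emit * (1 + z) = 486.1 * (1 + 0.796) = 873.0356

873.0356 nm


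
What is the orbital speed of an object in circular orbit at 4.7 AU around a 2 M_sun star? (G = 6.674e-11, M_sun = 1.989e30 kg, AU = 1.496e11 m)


v = sqrt(GM/r) = sqrt(6.674e-11 * 3.978e+30 / 7.031e+11) = 19431.6986

19431.6986 m/s


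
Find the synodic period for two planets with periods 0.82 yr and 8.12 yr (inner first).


1/P_syn = |1/P1 - 1/P2| = |1/0.82 - 1/8.12| => P_syn = 0.9121

0.9121 years


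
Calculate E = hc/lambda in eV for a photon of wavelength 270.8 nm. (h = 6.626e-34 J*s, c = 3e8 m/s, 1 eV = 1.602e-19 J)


E = hc/lambda = 6.626e-34 * 3e8 / 2.708e-07 = 7.340e-19 J = 4.5821 eV

4.5821 eV


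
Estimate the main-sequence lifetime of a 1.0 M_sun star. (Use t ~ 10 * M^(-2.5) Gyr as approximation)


t = 10 * M^(-2.5) = 10 * 1.0^(-2.5) = 10.0

10.0 Gyr


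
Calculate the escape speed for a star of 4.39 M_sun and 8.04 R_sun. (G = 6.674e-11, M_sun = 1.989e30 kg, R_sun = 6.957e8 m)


M = 4.39 * 1.989e30 kg = 8.73171e+30 kg; R = 8.04 * 6.957e8 m = 5.593428e+09 m. v_esc = sqrt(2GM/R) = sqrt(2 * 6.674e-11 * 8.73171e+30 / 5.593428e+09) = 456476.8156

456476.8156 m/s


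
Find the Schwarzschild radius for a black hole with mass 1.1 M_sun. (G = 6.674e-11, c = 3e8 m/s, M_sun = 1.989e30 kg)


M = 1.1 * 1.989e30 kg = 2.1879e+30 kg. rs = 2GM/c^2 = 2 * 6.674e-11 * 2.1879e+30 / (3e8)^2 = 3244.8988

3244.8988 m


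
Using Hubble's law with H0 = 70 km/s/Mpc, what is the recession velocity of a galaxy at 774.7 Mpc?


v = H0 * d = 70 * 774.7 = 54229.0

54229.0 km/s


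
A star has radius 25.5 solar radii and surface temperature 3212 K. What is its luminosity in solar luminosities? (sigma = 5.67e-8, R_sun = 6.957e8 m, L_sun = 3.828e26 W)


R = 25.5 * 6.957e8 m = 1.774035e+10 m. L = 4*pi*R^2*sigma*T^4 = 4*pi*(1.774035e+10)^2 * 5.67e-8 * 3212^4 = 2.386818728e+28 W. L/L_sun = 2.386818728e+28 / 3.828e26 = 62.3516

62.3516 L_sun


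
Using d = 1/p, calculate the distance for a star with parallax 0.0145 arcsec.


d = 1/p = 1/0.0145 = 68.9655

68.9655 pc


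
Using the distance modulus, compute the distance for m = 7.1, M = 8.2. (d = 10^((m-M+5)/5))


d = 10^((m - M + 5)/5) = 10^((7.1 - 8.2 + 5)/5) = 6.0256

6.0256 pc


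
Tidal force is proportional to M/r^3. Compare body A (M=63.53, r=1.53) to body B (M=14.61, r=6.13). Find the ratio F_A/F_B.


Ratio = (M1/r1^3) / (M2/r2^3) = (63.53/1.53^3) / (14.61/6.13^3) = 279.6635

279.6635


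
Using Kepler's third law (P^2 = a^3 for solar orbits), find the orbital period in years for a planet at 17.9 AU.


P = a^(3/2) = 17.9^1.5 = 75.732

75.732 years


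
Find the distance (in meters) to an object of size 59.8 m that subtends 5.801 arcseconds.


D = size / theta_rad, theta_rad = 5.801 * pi/(180*3600) = 2.812e-05, D = 2.126e+06

2.126e+06 m


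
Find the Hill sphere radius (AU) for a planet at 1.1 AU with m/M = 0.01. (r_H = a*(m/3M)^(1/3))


r_H = a * (m/3M)^(1/3) = 1.1 * (0.01/3)^(1/3) = 0.1643

0.1643 AU


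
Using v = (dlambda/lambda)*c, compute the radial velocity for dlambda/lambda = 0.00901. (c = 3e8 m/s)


v = (dlambda/lambda) * c = 0.00901 * 3e8 = 2.703e+06

2.703e+06 m/s


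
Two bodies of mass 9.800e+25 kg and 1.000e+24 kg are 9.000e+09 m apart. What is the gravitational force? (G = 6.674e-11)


F = G*m1*m2/r^2 = 6.674e-11 * 9.800e+25 * 1.000e+24 / (9.000e+09)^2 = 6.674e-11 * 9.800e+49 / 8.100e+19 = 8.075e+19

8.075e+19 N


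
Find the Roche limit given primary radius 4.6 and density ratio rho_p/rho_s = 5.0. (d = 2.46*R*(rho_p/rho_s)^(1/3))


d_Roche = 2.46 * 4.6 * 5.0^(1/3) = 19.3501

19.3501


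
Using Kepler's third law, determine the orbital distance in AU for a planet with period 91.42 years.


a = P^(2/3) = 91.42^(2/3) = 20.2937

20.2937 AU


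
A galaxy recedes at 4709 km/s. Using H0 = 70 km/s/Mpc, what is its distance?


d = v / H0 = 4709 / 70 = 67.2714

67.2714 Mpc


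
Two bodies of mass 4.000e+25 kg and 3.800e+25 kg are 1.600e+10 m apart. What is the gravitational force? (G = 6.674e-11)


F = G*m1*m2/r^2 = 6.674e-11 * 4.000e+25 * 3.800e+25 / (1.600e+10)^2 = 6.674e-11 * 1.520e+51 / 2.560e+20 = 3.963e+20

3.963e+20 N


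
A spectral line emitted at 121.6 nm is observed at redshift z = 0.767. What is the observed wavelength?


lam_obs = lam_emit * (1 + z) = 121.6 * (1 + 0.767) = 214.8672

214.8672 nm


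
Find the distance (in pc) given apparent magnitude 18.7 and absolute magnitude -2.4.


d = 10^((m - M + 5)/5) = 10^((18.7 - -2.4 + 5)/5) = 165958.6907

165958.6907 pc


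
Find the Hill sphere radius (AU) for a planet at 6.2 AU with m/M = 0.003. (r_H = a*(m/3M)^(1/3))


r_H = a * (m/3M)^(1/3) = 6.2 * (0.003/3)^(1/3) = 0.62

0.62 AU


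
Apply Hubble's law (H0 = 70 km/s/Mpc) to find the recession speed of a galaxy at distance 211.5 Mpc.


v = H0 * d = 70 * 211.5 = 14805.0

14805.0 km/s


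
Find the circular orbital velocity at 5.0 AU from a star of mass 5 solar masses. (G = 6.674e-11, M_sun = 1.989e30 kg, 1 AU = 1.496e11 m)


v = sqrt(GM/r) = sqrt(6.674e-11 * 9.945e+30 / 7.480e+11) = 29788.2298

29788.2298 m/s


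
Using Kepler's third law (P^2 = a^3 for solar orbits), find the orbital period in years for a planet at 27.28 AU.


P = a^(3/2) = 27.28^1.5 = 142.4841

142.4841 years


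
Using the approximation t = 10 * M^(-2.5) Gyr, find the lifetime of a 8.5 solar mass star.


t = 10 * M^(-2.5) = 10 * 8.5^(-2.5) = 0.0475

0.0475 Gyr


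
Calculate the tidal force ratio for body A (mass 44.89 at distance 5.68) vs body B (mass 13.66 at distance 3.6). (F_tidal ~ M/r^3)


Ratio = (M1/r1^3) / (M2/r2^3) = (44.89/5.68^3) / (13.66/3.6^3) = 0.8367

0.8367


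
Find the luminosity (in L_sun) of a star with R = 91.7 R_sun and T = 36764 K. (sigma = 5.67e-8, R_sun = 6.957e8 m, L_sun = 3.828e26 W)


R = 91.7 * 6.957e8 m = 6.379569e+10 m. L = 4*pi*R^2*sigma*T^4 = 4*pi*(6.379569e+10)^2 * 5.67e-8 * 36764^4 = 5.297447126e+33 W. L/L_sun = 5.297447126e+33 / 3.828e26 = 1.384e+07

1.384e+07 L_sun


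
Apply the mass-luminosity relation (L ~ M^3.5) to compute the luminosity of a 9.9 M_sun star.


L/L_sun = (M/M_sun)^3.5 = 9.9^3.5 = 3052.9745

3052.9745 L_sun


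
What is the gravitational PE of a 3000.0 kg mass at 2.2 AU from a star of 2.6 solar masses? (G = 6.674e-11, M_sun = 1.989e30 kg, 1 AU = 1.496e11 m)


M = 2.6 * 1.989e30 kg = 5.1714e+30 kg; r = 2.2 AU * 1.496e11 m/AU = 3.2912e+11 m. U = -GM*m/r = -(6.674e-11 * 5.1714e+30 * 3000.0) / 3.2912e+11 = -3.146e+12

-3.146e+12 J


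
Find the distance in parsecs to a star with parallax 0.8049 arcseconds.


d = 1/p = 1/0.8049 = 1.2424

1.2424 pc


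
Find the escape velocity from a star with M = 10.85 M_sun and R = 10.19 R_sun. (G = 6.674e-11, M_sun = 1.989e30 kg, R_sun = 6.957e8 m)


M = 10.85 * 1.989e30 kg = 2.158065e+31 kg; R = 10.19 * 6.957e8 m = 7.089183e+09 m. v_esc = sqrt(2GM/R) = sqrt(2 * 6.674e-11 * 2.158065e+31 / 7.089183e+09) = 637444.3351

637444.3351 m/s


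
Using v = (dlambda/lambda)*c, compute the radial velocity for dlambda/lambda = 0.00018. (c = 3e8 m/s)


v = (dlambda/lambda) * c = 0.00018 * 3e8 = 54000.0

54000.0 m/s


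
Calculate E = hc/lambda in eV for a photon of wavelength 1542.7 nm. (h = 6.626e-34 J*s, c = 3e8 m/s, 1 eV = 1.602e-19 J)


E = hc/lambda = 6.626e-34 * 3e8 / 1.543e-06 = 1.289e-19 J = 0.8043 eV

0.8043 eV


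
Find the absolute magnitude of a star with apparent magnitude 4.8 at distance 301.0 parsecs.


M = m - 5*log10(d) + 5 = 4.8 - 5*log10(301.0) + 5 = -2.5928

-2.5928


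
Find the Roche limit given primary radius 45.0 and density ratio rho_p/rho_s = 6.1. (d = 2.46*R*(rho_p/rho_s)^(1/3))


d_Roche = 2.46 * 45.0 * 6.1^(1/3) = 202.2666

202.2666


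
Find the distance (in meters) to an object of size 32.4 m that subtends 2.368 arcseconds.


D = size / theta_rad, theta_rad = 2.368 * pi/(180*3600) = 1.148e-05, D = 2.822e+06

2.822e+06 m


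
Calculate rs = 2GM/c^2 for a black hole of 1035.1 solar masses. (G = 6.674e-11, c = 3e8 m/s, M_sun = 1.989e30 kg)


M = 1035.1 * 1.989e30 kg = 2.0588139e+33 kg. rs = 2GM/c^2 = 2 * 6.674e-11 * 2.0588139e+33 / (3e8)^2 = 3.053e+06

3.053e+06 m


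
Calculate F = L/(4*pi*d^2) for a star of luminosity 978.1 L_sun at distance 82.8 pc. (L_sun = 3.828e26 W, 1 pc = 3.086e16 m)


F = L / (4*pi*d^2) = 3.744e+29 / (4*pi*(2.555e+18)^2) = 4.563e-09

4.563e-09 W/m^2


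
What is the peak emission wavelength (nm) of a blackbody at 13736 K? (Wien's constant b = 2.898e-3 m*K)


lam_max = b / T = 2.898e-3 / 13736 = 2.110e-07 m = 210.9785 nm

210.9785 nm


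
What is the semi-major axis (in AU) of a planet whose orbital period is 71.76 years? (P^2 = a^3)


a = P^(2/3) = 71.76^(2/3) = 17.2685

17.2685 AU


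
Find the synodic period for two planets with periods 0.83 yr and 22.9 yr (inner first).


1/P_syn = |1/P1 - 1/P2| = |1/0.83 - 1/22.9| => P_syn = 0.8612

0.8612 years


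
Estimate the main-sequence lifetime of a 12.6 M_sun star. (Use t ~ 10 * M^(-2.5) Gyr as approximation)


t = 10 * M^(-2.5) = 10 * 12.6^(-2.5) = 0.0177

0.0177 Gyr


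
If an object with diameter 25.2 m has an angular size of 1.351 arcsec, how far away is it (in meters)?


D = size / theta_rad, theta_rad = 1.351 * pi/(180*3600) = 6.550e-06, D = 3.847e+06

3.847e+06 m


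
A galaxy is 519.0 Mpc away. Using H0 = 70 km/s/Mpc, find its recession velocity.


v = H0 * d = 70 * 519.0 = 36330.0

36330.0 km/s


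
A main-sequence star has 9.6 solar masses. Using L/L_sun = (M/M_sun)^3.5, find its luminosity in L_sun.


L/L_sun = (M/M_sun)^3.5 = 9.6^3.5 = 2741.2542

2741.2542 L_sun


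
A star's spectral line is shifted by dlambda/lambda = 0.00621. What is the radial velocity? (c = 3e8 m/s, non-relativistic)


v = (dlambda/lambda) * c = 0.00621 * 3e8 = 1.863e+06

1.863e+06 m/s


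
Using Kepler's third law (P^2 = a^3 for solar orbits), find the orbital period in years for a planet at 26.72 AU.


P = a^(3/2) = 26.72^1.5 = 138.1194

138.1194 years


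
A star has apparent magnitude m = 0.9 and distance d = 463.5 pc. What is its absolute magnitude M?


M = m - 5*log10(d) + 5 = 0.9 - 5*log10(463.5) + 5 = -7.4302

-7.4302


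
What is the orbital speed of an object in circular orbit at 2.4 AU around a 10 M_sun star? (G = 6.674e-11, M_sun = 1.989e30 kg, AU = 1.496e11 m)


v = sqrt(GM/r) = sqrt(6.674e-11 * 1.989e+31 / 3.590e+11) = 60804.9695

60804.9695 m/s


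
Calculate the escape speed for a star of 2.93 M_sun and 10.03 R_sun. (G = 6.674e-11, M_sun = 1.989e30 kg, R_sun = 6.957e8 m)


M = 2.93 * 1.989e30 kg = 5.82777e+30 kg; R = 10.03 * 6.957e8 m = 6.977871e+09 m. v_esc = sqrt(2GM/R) = sqrt(2 * 6.674e-11 * 5.82777e+30 / 6.977871e+09) = 333885.7104

333885.7104 m/s


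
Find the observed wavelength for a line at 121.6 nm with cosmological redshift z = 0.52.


lam_obs = lam_emit * (1 + z) = 121.6 * (1 + 0.52) = 184.832

184.832 nm


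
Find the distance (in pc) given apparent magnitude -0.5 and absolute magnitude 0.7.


d = 10^((m - M + 5)/5) = 10^((-0.5 - 0.7 + 5)/5) = 5.7544

5.7544 pc


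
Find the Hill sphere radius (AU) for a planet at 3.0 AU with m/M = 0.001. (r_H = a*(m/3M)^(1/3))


r_H = a * (m/3M)^(1/3) = 3.0 * (0.001/3)^(1/3) = 0.208

0.208 AU


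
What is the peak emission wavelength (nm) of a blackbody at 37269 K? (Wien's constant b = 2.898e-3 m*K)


lam_max = b / T = 2.898e-3 / 37269 = 7.776e-08 m = 77.759 nm

77.759 nm


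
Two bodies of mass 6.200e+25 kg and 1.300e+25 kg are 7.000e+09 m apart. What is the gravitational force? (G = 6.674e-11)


F = G*m1*m2/r^2 = 6.674e-11 * 6.200e+25 * 1.300e+25 / (7.000e+09)^2 = 6.674e-11 * 8.060e+50 / 4.900e+19 = 1.098e+21

1.098e+21 N


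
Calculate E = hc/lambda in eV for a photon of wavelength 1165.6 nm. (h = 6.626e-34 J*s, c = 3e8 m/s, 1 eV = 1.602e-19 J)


E = hc/lambda = 6.626e-34 * 3e8 / 1.166e-06 = 1.705e-19 J = 1.0645 eV

1.0645 eV


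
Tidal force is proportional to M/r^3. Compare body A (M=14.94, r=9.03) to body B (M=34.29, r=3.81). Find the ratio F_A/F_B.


Ratio = (M1/r1^3) / (M2/r2^3) = (14.94/9.03^3) / (34.29/3.81^3) = 0.0327

0.0327


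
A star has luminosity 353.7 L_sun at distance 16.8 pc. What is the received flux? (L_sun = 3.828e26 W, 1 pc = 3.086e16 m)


F = L / (4*pi*d^2) = 1.354e+29 / (4*pi*(5.184e+17)^2) = 4.009e-08

4.009e-08 W/m^2


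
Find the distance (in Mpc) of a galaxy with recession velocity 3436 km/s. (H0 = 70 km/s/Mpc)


d = v / H0 = 3436 / 70 = 49.0857

49.0857 Mpc


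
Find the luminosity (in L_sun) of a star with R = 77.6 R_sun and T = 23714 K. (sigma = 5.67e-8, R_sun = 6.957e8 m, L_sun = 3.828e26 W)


R = 77.6 * 6.957e8 m = 5.398632e+10 m. L = 4*pi*R^2*sigma*T^4 = 4*pi*(5.398632e+10)^2 * 5.67e-8 * 23714^4 = 6.5671908e+32 W. L/L_sun = 6.5671908e+32 / 3.828e26 = 1.716e+06

1.716e+06 L_sun


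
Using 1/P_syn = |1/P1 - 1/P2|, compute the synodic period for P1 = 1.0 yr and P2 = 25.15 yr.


1/P_syn = |1/P1 - 1/P2| = |1/1.0 - 1/25.15| => P_syn = 1.0414

1.0414 years


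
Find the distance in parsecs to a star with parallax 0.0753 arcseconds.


d = 1/p = 1/0.0753 = 13.2802

13.2802 pc


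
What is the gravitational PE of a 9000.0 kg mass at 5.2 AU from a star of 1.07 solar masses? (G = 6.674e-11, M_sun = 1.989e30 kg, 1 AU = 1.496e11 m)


M = 1.07 * 1.989e30 kg = 2.12823e+30 kg; r = 5.2 AU * 1.496e11 m/AU = 7.7792e+11 m. U = -GM*m/r = -(6.674e-11 * 2.12823e+30 * 9000.0) / 7.7792e+11 = -1.643e+12

-1.643e+12 J


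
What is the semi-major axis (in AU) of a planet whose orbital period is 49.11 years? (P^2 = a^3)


a = P^(2/3) = 49.11^(2/3) = 13.4106

13.4106 AU


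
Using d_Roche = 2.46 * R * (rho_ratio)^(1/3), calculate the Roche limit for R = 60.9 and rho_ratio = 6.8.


d_Roche = 2.46 * 60.9 * 6.8^(1/3) = 283.8281

283.8281


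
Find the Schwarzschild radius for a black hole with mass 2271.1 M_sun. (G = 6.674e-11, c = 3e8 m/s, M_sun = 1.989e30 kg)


M = 2271.1 * 1.989e30 kg = 4.5172179e+33 kg. rs = 2GM/c^2 = 2 * 6.674e-11 * 4.5172179e+33 / (3e8)^2 = 6.700e+06

6.700e+06 m


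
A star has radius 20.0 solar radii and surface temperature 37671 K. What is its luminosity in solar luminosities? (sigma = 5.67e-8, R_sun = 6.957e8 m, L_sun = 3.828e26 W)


R = 20.0 * 6.957e8 m = 1.3914e+10 m. L = 4*pi*R^2*sigma*T^4 = 4*pi*(1.3914e+10)^2 * 5.67e-8 * 37671^4 = 2.777956986e+32 W. L/L_sun = 2.777956986e+32 / 3.828e26 = 725694.0925

725694.0925 L_sun


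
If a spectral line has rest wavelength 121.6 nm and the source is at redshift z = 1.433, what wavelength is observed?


lam_obs = lam_emit * (1 + z) = 121.6 * (1 + 1.433) = 295.8528

295.8528 nm


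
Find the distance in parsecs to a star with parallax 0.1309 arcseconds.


d = 1/p = 1/0.1309 = 7.6394

7.6394 pc


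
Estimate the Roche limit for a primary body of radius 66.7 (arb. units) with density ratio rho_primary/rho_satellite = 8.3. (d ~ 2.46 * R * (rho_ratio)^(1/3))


d_Roche = 2.46 * 66.7 * 8.3^(1/3) = 332.2158

332.2158


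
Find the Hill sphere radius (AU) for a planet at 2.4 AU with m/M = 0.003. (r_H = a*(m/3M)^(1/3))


r_H = a * (m/3M)^(1/3) = 2.4 * (0.003/3)^(1/3) = 0.24

0.24 AU


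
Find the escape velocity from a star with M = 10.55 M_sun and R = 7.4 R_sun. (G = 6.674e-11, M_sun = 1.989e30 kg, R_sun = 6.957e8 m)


M = 10.55 * 1.989e30 kg = 2.098395e+31 kg; R = 7.4 * 6.957e8 m = 5.14818e+09 m. v_esc = sqrt(2GM/R) = sqrt(2 * 6.674e-11 * 2.098395e+31 / 5.14818e+09) = 737606.71

737606.71 m/s


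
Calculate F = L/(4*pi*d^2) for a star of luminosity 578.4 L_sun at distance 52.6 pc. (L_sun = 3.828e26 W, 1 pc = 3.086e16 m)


F = L / (4*pi*d^2) = 2.214e+29 / (4*pi*(1.623e+18)^2) = 6.687e-09

6.687e-09 W/m^2


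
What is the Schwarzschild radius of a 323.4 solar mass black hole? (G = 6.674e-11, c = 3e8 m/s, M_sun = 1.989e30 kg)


M = 323.4 * 1.989e30 kg = 6.432426e+32 kg. rs = 2GM/c^2 = 2 * 6.674e-11 * 6.432426e+32 / (3e8)^2 = 954000.2472

954000.2472 m


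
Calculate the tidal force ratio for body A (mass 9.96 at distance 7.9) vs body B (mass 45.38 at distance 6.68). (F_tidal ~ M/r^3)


Ratio = (M1/r1^3) / (M2/r2^3) = (9.96/7.9^3) / (45.38/6.68^3) = 0.1327

0.1327


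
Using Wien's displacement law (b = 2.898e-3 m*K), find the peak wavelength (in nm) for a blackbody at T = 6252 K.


lam_max = b / T = 2.898e-3 / 6252 = 4.635e-07 m = 463.5317 nm

463.5317 nm


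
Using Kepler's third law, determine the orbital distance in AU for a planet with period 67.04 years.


a = P^(2/3) = 67.04^(2/3) = 16.5027

16.5027 AU


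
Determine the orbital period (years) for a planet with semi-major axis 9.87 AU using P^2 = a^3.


P = a^(3/2) = 9.87^1.5 = 31.0081

31.0081 years


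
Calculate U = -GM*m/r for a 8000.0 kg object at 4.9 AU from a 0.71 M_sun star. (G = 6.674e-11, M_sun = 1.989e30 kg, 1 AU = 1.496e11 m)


M = 0.71 * 1.989e30 kg = 1.41219e+30 kg; r = 4.9 AU * 1.496e11 m/AU = 7.3304e+11 m. U = -GM*m/r = -(6.674e-11 * 1.41219e+30 * 8000.0) / 7.3304e+11 = -1.029e+12

-1.029e+12 J


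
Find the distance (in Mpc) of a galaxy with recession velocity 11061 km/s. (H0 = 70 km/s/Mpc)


d = v / H0 = 11061 / 70 = 158.0143

158.0143 Mpc


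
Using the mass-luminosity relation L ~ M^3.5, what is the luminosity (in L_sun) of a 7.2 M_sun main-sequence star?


L/L_sun = (M/M_sun)^3.5 = 7.2^3.5 = 1001.5295

1001.5295 L_sun


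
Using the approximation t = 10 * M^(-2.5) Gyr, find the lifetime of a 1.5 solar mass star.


t = 10 * M^(-2.5) = 10 * 1.5^(-2.5) = 3.6289

3.6289 Gyr


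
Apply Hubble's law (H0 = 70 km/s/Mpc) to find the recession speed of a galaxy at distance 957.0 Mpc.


v = H0 * d = 70 * 957.0 = 66990.0

66990.0 km/s


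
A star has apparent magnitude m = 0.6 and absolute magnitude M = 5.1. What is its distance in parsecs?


d = 10^((m - M + 5)/5) = 10^((0.6 - 5.1 + 5)/5) = 1.2589

1.2589 pc


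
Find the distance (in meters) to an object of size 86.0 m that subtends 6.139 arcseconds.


D = size / theta_rad, theta_rad = 6.139 * pi/(180*3600) = 2.976e-05, D = 2.890e+06

2.890e+06 m


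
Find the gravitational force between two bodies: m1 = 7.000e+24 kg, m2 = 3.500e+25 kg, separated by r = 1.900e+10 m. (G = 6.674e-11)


F = G*m1*m2/r^2 = 6.674e-11 * 7.000e+24 * 3.500e+25 / (1.900e+10)^2 = 6.674e-11 * 2.450e+50 / 3.610e+20 = 4.529e+19

4.529e+19 N


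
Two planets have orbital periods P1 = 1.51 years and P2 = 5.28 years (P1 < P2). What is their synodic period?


1/P_syn = |1/P1 - 1/P2| = |1/1.51 - 1/5.28| => P_syn = 2.1148

2.1148 years


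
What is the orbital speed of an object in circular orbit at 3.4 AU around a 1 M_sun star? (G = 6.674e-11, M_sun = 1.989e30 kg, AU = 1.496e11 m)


v = sqrt(GM/r) = sqrt(6.674e-11 * 1.989e+30 / 5.086e+11) = 16154.9358

16154.9358 m/s


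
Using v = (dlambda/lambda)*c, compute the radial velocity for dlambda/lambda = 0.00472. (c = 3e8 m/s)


v = (dlambda/lambda) * c = 0.00472 * 3e8 = 1.416e+06

1.416e+06 m/s


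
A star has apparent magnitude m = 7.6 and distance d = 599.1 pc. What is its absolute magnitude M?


M = m - 5*log10(d) + 5 = 7.6 - 5*log10(599.1) + 5 = -1.2875

-1.2875


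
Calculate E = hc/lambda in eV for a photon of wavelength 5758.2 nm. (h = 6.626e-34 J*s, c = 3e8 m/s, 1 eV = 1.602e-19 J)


E = hc/lambda = 6.626e-34 * 3e8 / 5.758e-06 = 3.452e-20 J = 0.2155 eV

0.2155 eV


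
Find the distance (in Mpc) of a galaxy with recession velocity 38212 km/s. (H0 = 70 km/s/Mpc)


d = v / H0 = 38212 / 70 = 545.8857

545.8857 Mpc


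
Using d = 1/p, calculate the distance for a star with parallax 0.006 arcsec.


d = 1/p = 1/0.006 = 166.6667

166.6667 pc


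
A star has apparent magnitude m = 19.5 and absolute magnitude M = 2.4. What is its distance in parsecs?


d = 10^((m - M + 5)/5) = 10^((19.5 - 2.4 + 5)/5) = 26302.6799

26302.6799 pc


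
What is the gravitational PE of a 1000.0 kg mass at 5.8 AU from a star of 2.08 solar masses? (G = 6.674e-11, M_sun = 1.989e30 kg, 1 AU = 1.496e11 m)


M = 2.08 * 1.989e30 kg = 4.13712e+30 kg; r = 5.8 AU * 1.496e11 m/AU = 8.6768e+11 m. U = -GM*m/r = -(6.674e-11 * 4.13712e+30 * 1000.0) / 8.6768e+11 = -3.182e+11

-3.182e+11 J


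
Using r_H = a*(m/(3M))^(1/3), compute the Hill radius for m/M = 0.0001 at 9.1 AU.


r_H = a * (m/3M)^(1/3) = 9.1 * (0.0001/3)^(1/3) = 0.2929

0.2929 AU


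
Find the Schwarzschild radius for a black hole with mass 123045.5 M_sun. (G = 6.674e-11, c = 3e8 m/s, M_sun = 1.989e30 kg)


M = 123045.5 * 1.989e30 kg = 2.447374995e+35 kg. rs = 2GM/c^2 = 2 * 6.674e-11 * 2.447374995e+35 / (3e8)^2 = 3.630e+08

3.630e+08 m


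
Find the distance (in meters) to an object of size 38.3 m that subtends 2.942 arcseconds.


D = size / theta_rad, theta_rad = 2.942 * pi/(180*3600) = 1.426e-05, D = 2.685e+06

2.685e+06 m


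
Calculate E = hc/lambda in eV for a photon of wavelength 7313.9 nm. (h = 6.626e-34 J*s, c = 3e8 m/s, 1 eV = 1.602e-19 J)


E = hc/lambda = 6.626e-34 * 3e8 / 7.314e-06 = 2.718e-20 J = 0.1697 eV

0.1697 eV


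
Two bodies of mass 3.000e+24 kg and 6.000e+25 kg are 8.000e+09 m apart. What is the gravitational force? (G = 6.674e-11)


F = G*m1*m2/r^2 = 6.674e-11 * 3.000e+24 * 6.000e+25 / (8.000e+09)^2 = 6.674e-11 * 1.800e+50 / 6.400e+19 = 1.877e+20

1.877e+20 N


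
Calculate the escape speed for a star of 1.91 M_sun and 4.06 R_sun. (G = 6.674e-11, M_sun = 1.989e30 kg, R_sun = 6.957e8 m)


M = 1.91 * 1.989e30 kg = 3.79899e+30 kg; R = 4.06 * 6.957e8 m = 2.824542e+09 m. v_esc = sqrt(2GM/R) = sqrt(2 * 6.674e-11 * 3.79899e+30 / 2.824542e+09) = 423709.4554

423709.4554 m/s


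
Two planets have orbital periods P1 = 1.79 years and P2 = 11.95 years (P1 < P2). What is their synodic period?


1/P_syn = |1/P1 - 1/P2| = |1/1.79 - 1/11.95| => P_syn = 2.1054

2.1054 years


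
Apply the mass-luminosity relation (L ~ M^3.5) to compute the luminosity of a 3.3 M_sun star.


L/L_sun = (M/M_sun)^3.5 = 3.3^3.5 = 65.2828

65.2828 L_sun


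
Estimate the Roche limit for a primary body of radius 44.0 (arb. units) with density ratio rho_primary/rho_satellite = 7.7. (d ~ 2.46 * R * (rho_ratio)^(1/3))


d_Roche = 2.46 * 44.0 * 7.7^(1/3) = 213.7395

213.7395


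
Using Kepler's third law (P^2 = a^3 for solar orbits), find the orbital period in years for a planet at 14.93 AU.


P = a^(3/2) = 14.93^1.5 = 57.6886

57.6886 years


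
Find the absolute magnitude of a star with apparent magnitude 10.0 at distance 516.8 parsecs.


M = m - 5*log10(d) + 5 = 10.0 - 5*log10(516.8) + 5 = 1.4334

1.4334


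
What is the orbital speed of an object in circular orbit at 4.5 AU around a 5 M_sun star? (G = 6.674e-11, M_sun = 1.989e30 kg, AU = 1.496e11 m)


v = sqrt(GM/r) = sqrt(6.674e-11 * 9.945e+30 / 6.732e+11) = 31399.5512

31399.5512 m/s


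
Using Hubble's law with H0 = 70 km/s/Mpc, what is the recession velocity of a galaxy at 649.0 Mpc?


v = H0 * d = 70 * 649.0 = 45430.0

45430.0 km/s


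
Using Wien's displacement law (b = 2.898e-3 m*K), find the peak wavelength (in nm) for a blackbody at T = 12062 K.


lam_max = b / T = 2.898e-3 / 12062 = 2.403e-07 m = 240.2587 nm

240.2587 nm


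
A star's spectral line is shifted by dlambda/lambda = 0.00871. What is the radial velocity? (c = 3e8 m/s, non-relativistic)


v = (dlambda/lambda) * c = 0.00871 * 3e8 = 2.613e+06

2.613e+06 m/s


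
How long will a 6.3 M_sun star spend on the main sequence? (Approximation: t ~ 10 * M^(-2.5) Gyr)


t = 10 * M^(-2.5) = 10 * 6.3^(-2.5) = 0.1004

0.1004 Gyr


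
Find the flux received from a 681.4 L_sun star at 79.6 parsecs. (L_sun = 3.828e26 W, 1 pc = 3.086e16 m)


F = L / (4*pi*d^2) = 2.608e+29 / (4*pi*(2.456e+18)^2) = 3.440e-09

3.440e-09 W/m^2


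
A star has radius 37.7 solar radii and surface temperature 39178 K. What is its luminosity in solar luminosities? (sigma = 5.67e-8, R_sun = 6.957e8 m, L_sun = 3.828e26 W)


R = 37.7 * 6.957e8 m = 2.622789e+10 m. L = 4*pi*R^2*sigma*T^4 = 4*pi*(2.622789e+10)^2 * 5.67e-8 * 39178^4 = 1.154751879e+33 W. L/L_sun = 1.154751879e+33 / 3.828e26 = 3.017e+06

3.017e+06 L_sun


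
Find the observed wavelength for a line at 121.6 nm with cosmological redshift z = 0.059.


lam_obs = lam_emit * (1 + z) = 121.6 * (1 + 0.059) = 128.7744

128.7744 nm


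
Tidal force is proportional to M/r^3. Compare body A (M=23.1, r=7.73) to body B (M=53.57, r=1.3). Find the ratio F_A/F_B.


Ratio = (M1/r1^3) / (M2/r2^3) = (23.1/7.73^3) / (53.57/1.3^3) = 0.0021

0.0021


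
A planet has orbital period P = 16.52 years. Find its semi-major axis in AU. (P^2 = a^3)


a = P^(2/3) = 16.52^(2/3) = 6.4864

6.4864 AU


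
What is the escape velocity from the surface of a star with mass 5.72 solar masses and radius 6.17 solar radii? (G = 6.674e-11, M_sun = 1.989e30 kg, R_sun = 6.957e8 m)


M = 5.72 * 1.989e30 kg = 1.137708e+31 kg; R = 6.17 * 6.957e8 m = 4.292469e+09 m. v_esc = sqrt(2GM/R) = sqrt(2 * 6.674e-11 * 1.137708e+31 / 4.292469e+09) = 594798.5776

594798.5776 m/s


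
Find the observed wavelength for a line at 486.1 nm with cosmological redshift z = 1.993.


lam_obs = lam_emit * (1 + z) = 486.1 * (1 + 1.993) = 1454.8973

1454.8973 nm


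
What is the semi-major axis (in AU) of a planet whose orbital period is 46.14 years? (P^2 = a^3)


a = P^(2/3) = 46.14^(2/3) = 12.8643

12.8643 AU


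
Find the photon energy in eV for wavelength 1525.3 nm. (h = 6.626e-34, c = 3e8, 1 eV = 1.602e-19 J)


E = hc/lambda = 6.626e-34 * 3e8 / 1.525e-06 = 1.303e-19 J = 0.8135 eV

0.8135 eV


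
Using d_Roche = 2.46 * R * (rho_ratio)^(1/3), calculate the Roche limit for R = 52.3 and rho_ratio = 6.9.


d_Roche = 2.46 * 52.3 * 6.9^(1/3) = 244.9363

244.9363


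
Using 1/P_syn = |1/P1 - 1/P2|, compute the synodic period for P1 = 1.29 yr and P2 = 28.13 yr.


1/P_syn = |1/P1 - 1/P2| = |1/1.29 - 1/28.13| => P_syn = 1.352

1.352 years


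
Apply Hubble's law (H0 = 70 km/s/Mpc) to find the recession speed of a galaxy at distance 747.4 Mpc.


v = H0 * d = 70 * 747.4 = 52318.0

52318.0 km/s


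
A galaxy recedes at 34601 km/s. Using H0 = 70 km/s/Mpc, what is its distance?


d = v / H0 = 34601 / 70 = 494.3

494.3 Mpc


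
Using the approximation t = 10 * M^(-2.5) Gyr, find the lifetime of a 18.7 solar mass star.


t = 10 * M^(-2.5) = 10 * 18.7^(-2.5) = 0.0066

0.0066 Gyr


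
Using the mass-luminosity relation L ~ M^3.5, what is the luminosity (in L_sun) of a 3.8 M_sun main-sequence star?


L/L_sun = (M/M_sun)^3.5 = 3.8^3.5 = 106.9652

106.9652 L_sun


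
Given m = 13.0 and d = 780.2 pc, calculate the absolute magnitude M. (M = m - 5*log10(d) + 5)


M = m - 5*log10(d) + 5 = 13.0 - 5*log10(780.2) + 5 = 3.539

3.539


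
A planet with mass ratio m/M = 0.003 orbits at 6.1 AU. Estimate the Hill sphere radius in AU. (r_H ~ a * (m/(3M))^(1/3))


r_H = a * (m/3M)^(1/3) = 6.1 * (0.003/3)^(1/3) = 0.61

0.61 AU


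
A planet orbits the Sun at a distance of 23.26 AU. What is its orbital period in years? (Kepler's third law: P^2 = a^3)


P = a^(3/2) = 23.26^1.5 = 112.1798

112.1798 years


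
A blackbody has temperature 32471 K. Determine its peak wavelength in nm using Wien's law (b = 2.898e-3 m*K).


lam_max = b / T = 2.898e-3 / 32471 = 8.925e-08 m = 89.2489 nm

89.2489 nm


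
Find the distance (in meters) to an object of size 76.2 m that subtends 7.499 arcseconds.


D = size / theta_rad, theta_rad = 7.499 * pi/(180*3600) = 3.636e-05, D = 2.096e+06

2.096e+06 m


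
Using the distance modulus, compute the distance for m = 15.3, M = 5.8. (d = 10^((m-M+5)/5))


d = 10^((m - M + 5)/5) = 10^((15.3 - 5.8 + 5)/5) = 794.3282

794.3282 pc


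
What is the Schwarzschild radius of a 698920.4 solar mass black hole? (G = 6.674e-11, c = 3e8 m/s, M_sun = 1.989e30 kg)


M = 698920.4 * 1.989e30 kg = 1.390152676e+36 kg. rs = 2GM/c^2 = 2 * 6.674e-11 * 1.390152676e+36 / (3e8)^2 = 2.062e+09

2.062e+09 m


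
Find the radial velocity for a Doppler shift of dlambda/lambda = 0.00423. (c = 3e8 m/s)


v = (dlambda/lambda) * c = 0.00423 * 3e8 = 1.269e+06

1.269e+06 m/s


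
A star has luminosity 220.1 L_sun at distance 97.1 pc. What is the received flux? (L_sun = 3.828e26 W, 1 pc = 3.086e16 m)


F = L / (4*pi*d^2) = 8.425e+28 / (4*pi*(2.997e+18)^2) = 7.467e-10

7.467e-10 W/m^2


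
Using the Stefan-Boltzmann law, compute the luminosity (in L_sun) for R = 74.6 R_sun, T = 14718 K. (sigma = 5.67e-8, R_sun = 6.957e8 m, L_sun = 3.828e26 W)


R = 74.6 * 6.957e8 m = 5.189922e+10 m. L = 4*pi*R^2*sigma*T^4 = 4*pi*(5.189922e+10)^2 * 5.67e-8 * 14718^4 = 9.005540401e+31 W. L/L_sun = 9.005540401e+31 / 3.828e26 = 235254.4514

235254.4514 L_sun


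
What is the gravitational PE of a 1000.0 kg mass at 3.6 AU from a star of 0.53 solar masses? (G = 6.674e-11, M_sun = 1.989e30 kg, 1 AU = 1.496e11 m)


M = 0.53 * 1.989e30 kg = 1.05417e+30 kg; r = 3.6 AU * 1.496e11 m/AU = 5.3856e+11 m. U = -GM*m/r = -(6.674e-11 * 1.05417e+30 * 1000.0) / 5.3856e+11 = -1.306e+11

-1.306e+11 J


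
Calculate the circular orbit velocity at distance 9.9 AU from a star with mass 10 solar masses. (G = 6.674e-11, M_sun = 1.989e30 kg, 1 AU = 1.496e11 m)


v = sqrt(GM/r) = sqrt(6.674e-11 * 1.989e+31 / 1.481e+12) = 29938.2974

29938.2974 m/s


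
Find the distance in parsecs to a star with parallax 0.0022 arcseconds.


d = 1/p = 1/0.0022 = 454.5455

454.5455 pc


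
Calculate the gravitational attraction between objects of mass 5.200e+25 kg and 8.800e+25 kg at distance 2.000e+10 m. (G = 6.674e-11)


F = G*m1*m2/r^2 = 6.674e-11 * 5.200e+25 * 8.800e+25 / (2.000e+10)^2 = 6.674e-11 * 4.576e+51 / 4.000e+20 = 7.635e+20

7.635e+20 N


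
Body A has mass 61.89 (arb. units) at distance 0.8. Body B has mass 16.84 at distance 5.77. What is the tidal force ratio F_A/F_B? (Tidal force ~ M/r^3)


Ratio = (M1/r1^3) / (M2/r2^3) = (61.89/0.8^3) / (16.84/5.77^3) = 1378.9099

1378.9099
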